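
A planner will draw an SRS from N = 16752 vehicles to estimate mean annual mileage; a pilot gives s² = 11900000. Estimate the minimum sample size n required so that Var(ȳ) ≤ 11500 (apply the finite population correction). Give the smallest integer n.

Without fpc, n₀ = s²/D = 11900000/11500 = 1034.7826.
With fpc, (1 − n/N)·s²/n ≤ D requires n ≥ n₀/(1 + n₀/N) = 1034.7826/(1 + 1034.7826/16752) = 974.5820.
Rounding up, n = 975.

975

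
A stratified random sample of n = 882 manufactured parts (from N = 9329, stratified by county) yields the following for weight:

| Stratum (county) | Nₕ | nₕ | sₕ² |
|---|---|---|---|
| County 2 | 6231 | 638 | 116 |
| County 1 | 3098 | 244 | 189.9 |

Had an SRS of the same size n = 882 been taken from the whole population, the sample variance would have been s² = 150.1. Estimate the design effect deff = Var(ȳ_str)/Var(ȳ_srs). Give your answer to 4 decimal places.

Var(ȳ_str) = Σ Wₕ²(1−fₕ)sₕ²/nₕ with Wₕ = Nₕ/9329:
  County 2: (6231/9329)²·(1−638/6231)·116/638 = 0.072806423
  County 1: (3098/9329)²·(1−244/3098)·189.9/244 = 0.079067924
  → Var(ȳ_str) = 0.15187435.
Var(ȳ_srs) = (1 − 882/9329)·150.1/882 = 0.15409179.
deff = 0.15187435 / 0.15409179 = 0.9856.

0.9856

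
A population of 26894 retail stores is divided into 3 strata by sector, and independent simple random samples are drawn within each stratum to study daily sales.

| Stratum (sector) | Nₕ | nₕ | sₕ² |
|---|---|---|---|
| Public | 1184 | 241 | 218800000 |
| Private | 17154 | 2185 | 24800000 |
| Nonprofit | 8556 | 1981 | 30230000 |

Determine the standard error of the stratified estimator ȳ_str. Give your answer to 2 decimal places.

Var(ȳ_str) = Σₕ Wₕ²(1 − fₕ)sₕ²/nₕ with Wₕ = Nₕ/N, N = 26894.
Public: Wₕ = 0.04402469; term = 0.04402469²·(1 − 0.20354730)·218800000/241 = 1401.467.
Private: Wₕ = 0.63783744; term = 0.63783744²·(1 − 0.12737554)·24800000/2185 = 4029.4673.
Nonprofit: Wₕ = 0.31813787; term = 0.31813787²·(1 − 0.23153343)·30230000/1981 = 1186.8871.
Sum = 6617.8214.
SE = √(6617.8214) = 81.35.

81.35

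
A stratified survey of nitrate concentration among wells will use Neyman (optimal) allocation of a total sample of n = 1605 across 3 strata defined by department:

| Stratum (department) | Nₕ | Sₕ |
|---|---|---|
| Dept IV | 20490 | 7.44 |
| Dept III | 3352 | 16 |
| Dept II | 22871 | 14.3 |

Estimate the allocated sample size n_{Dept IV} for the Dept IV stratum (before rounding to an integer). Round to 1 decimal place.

458.9

Neyman allocation: nₕ = n·NₕSₕ / Σⱼ NⱼSⱼ.
Σ NⱼSⱼ = 20490·7.44 + 3352·16 + 22871·14.3 = 533132.9.
n_{Dept IV} = 1605·20490·7.44 / 533132.9 = 458.9.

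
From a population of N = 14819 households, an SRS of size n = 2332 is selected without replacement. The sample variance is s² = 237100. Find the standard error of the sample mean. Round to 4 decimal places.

9.2560

Under SRS without replacement, Var(ȳ) = (1 − f)·s²/n with f = n/N = 2332/14819 = 0.15736554.
Var(ȳ) = (1 − 0.15736554)·237100/2332 = 0.84263446·101.67238 = 85.672654.
SE(ȳ) = √(85.672654) = 9.2560.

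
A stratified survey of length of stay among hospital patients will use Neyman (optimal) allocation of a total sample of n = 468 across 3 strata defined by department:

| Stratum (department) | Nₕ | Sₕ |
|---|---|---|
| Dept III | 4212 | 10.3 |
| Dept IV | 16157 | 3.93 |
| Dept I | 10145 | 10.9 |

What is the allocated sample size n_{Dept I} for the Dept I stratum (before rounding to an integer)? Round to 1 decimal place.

Neyman allocation: nₕ = n·NₕSₕ / Σⱼ NⱼSⱼ.
Σ NⱼSⱼ = 4212·10.3 + 16157·3.93 + 10145·10.9 = 217461.11.
n_{Dept I} = 468·10145·10.9 / 217461.11 = 238.0.

238.0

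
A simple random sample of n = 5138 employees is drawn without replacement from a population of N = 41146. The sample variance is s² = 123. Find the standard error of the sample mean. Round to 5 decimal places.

Under SRS without replacement, Var(ȳ) = (1 − f)·s²/n with f = n/N = 5138/41146 = 0.12487241.
Var(ȳ) = (1 − 0.12487241)·123/5138 = 0.87512759·0.023939276 = 0.020949921.
SE(ȳ) = √(0.020949921) = 0.14474.

0.14474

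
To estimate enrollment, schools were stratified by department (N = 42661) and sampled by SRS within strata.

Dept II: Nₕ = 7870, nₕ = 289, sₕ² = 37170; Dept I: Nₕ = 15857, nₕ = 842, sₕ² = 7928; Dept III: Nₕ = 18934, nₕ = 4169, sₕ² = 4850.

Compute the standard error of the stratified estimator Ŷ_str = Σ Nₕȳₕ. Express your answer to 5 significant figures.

Var(Ŷ_str) = Σₕ Nₕ²(1 − fₕ)sₕ²/nₕ.
Dept II: 7870²·(1 − 289/7870)·37170/289 = 7.6735433 × 10^9.
Dept I: 15857²·(1 − 842/15857)·7928/842 = 2.2418054 × 10^9.
Dept III: 18934²·(1 − 4169/18934)·4850/4169 = 3.2522631 × 10^8.
Sum = 1.0240575 × 10^10.
SE = √(1.0240575 × 10^10) = 101200.

101200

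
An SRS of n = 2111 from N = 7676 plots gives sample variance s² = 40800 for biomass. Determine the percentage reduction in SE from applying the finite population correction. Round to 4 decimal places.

f = n/N = 2111/7676 = 0.27501303.
SE_no-fpc = √(s²/n) = 4.3962863; SE_fpc = √((1−f)s²/n) = 3.7432692.
Ratio = √(1−f) = 0.85146167. Reduction = 100·(1 − 0.85146167) = 14.8538%.

14.8538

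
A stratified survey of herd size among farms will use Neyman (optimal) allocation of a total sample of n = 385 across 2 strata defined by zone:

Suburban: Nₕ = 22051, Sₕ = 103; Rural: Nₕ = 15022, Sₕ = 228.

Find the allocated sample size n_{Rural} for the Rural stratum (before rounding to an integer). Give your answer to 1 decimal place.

231.5

Neyman allocation: nₕ = n·NₕSₕ / Σⱼ NⱼSⱼ.
Σ NⱼSⱼ = 22051·103 + 15022·228 = 5.696269 × 10^6.
n_{Rural} = 385·15022·228 / (5.696269 × 10^6) = 231.5.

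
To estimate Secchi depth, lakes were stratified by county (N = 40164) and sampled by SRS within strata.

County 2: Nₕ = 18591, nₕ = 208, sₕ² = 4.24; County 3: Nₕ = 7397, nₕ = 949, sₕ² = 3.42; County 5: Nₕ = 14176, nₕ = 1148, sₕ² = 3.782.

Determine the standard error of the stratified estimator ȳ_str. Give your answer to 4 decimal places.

0.0693

Var(ȳ_str) = Σₕ Wₕ²(1 − fₕ)sₕ²/nₕ with Wₕ = Nₕ/N, N = 40164.
County 2: Wₕ = 0.46287720; term = 0.46287720²·(1 − 0.01118821)·4.24/208 = 0.0043186474.
County 3: Wₕ = 0.18416990; term = 0.18416990²·(1 − 0.12829525)·3.42/949 = 1.0655323 × 10^-4.
County 5: Wₕ = 0.35295289; term = 0.35295289²·(1 − 0.08098194)·3.782/1148 = 3.7717003 × 10^-4.
Sum = 0.0048023707.
SE = √(0.0048023707) = 0.0693.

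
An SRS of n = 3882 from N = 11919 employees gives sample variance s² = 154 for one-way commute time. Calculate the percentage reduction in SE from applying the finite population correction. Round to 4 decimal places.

f = n/N = 3882/11919 = 0.32569846.
SE_no-fpc = √(s²/n) = 0.19917398; SE_fpc = √((1−f)s²/n) = 0.16355343.
Ratio = √(1−f) = 0.82115865. Reduction = 100·(1 − 0.82115865) = 17.8841%.

17.8841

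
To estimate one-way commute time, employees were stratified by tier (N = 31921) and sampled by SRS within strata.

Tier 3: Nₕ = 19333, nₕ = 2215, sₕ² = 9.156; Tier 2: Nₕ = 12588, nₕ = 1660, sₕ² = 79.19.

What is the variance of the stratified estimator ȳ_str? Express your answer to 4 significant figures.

Var(ȳ_str) = Σₕ Wₕ²(1 − fₕ)sₕ²/nₕ with Wₕ = Nₕ/N, N = 31921.
Tier 3: Wₕ = 0.60565145; term = 0.60565145²·(1 − 0.11457094)·9.156/2215 = 0.0013425527.
Tier 2: Wₕ = 0.39434855; term = 0.39434855²·(1 − 0.13187162)·79.19/1660 = 0.0064403089.
Sum = 0.0077828616.

0.007783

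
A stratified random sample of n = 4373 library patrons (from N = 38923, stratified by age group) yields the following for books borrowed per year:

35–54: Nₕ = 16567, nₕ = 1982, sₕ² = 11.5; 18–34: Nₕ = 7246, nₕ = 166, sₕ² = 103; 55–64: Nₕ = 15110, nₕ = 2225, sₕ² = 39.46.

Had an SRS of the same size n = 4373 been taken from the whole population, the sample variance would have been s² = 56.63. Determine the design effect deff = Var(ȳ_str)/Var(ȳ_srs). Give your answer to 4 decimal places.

Var(ȳ_str) = Σ Wₕ²(1−fₕ)sₕ²/nₕ with Wₕ = Nₕ/38923:
  35–54: (16567/38923)²·(1−1982/16567)·11.5/1982 = 9.2540509 × 10^-4
  18–34: (7246/38923)²·(1−166/7246)·103/166 = 0.021011067
  55–64: (15110/38923)²·(1−2225/15110)·39.46/2225 = 0.0022790998
  → Var(ȳ_str) = 0.024215572.
Var(ȳ_srs) = (1 − 4373/38923)·56.63/4373 = 0.011494996.
deff = 0.024215572 / 0.011494996 = 2.1066.

2.1066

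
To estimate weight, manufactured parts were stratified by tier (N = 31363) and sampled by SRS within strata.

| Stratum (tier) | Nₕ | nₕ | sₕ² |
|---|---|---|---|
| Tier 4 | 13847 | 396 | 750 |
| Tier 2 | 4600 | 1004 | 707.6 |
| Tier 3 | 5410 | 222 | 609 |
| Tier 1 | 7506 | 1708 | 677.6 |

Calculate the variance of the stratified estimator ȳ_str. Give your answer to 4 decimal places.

Var(ȳ_str) = Σₕ Wₕ²(1 − fₕ)sₕ²/nₕ with Wₕ = Nₕ/N, N = 31363.
Tier 4: Wₕ = 0.44150751; term = 0.44150751²·(1 − 0.02859825)·750/396 = 0.35862548.
Tier 2: Wₕ = 0.14666964; term = 0.14666964²·(1 − 0.21826087)·707.6/1004 = 0.011852131.
Tier 3: Wₕ = 0.17249625; term = 0.17249625²·(1 − 0.04103512)·609/222 = 0.078275591.
Tier 1: Wₕ = 0.23932660; term = 0.23932660²·(1 − 0.22755129)·677.6/1708 = 0.017552424.
Sum = 0.46630563.

0.4663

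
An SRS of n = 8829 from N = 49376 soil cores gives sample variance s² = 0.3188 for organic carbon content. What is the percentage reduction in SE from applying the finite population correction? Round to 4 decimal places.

f = n/N = 8829/49376 = 0.17881157.
SE_no-fpc = √(s²/n) = 0.0060090165; SE_fpc = √((1−f)s²/n) = 0.0054453376.
Ratio = √(1−f) = 0.90619448. Reduction = 100·(1 − 0.90619448) = 9.3806%.

9.3806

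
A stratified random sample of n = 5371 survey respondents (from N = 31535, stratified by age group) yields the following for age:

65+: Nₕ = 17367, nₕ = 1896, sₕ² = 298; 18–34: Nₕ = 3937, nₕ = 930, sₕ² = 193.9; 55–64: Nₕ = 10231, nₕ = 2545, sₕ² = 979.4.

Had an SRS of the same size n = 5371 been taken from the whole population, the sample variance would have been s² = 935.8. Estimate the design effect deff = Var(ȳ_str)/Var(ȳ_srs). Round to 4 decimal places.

Var(ȳ_str) = Σ Wₕ²(1−fₕ)sₕ²/nₕ with Wₕ = Nₕ/31535:
  65+: (17367/31535)²·(1−1896/17367)·298/1896 = 0.042465423
  18–34: (3937/31535)²·(1−930/3937)·193.9/930 = 0.0024820358
  55–64: (10231/31535)²·(1−2545/10231)·979.4/2545 = 0.030430221
  → Var(ȳ_str) = 0.07537768.
Var(ȳ_srs) = (1 − 5371/31535)·935.8/5371 = 0.14455702.
deff = 0.07537768 / 0.14455702 = 0.5214.

0.5214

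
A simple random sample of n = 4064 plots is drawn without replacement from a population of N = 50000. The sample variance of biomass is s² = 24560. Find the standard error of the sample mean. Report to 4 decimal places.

Under SRS without replacement, Var(ȳ) = (1 − f)·s²/n with f = n/N = 4064/50000 = 0.08128000.
Var(ȳ) = (1 − 0.08128000)·24560/4064 = 0.91872000·6.0433071 = 5.5521071.
SE(ȳ) = √(5.5521071) = 2.3563.

2.3563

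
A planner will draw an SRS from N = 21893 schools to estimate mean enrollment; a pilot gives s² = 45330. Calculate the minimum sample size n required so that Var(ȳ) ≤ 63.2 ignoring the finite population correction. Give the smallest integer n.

Without fpc, n₀ = s²/D = 45330/63.2 = 717.2468.
Rounding up, n = 718.

718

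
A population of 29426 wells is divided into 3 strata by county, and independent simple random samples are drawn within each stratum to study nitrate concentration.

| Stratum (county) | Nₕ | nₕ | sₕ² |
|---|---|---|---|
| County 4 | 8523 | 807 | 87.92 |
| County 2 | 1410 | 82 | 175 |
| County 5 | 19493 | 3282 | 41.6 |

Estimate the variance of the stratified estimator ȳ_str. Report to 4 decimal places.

0.0175

Var(ȳ_str) = Σₕ Wₕ²(1 − fₕ)sₕ²/nₕ with Wₕ = Nₕ/N, N = 29426.
County 4: Wₕ = 0.28964181; term = 0.28964181²·(1 − 0.09468497)·87.92/807 = 0.0082743977.
County 2: Wₕ = 0.04791681; term = 0.04791681²·(1 − 0.05815603)·175/82 = 0.0046150767.
County 5: Wₕ = 0.66244138; term = 0.66244138²·(1 − 0.16836813)·41.6/3282 = 0.0046257353.
Sum = 0.01751521.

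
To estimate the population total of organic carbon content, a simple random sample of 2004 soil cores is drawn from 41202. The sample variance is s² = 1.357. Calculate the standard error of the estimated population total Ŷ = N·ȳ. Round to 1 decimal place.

Var(Ŷ) = N²·Var(ȳ) = N²·(1 − n/N)·s²/n.
f = 2004/41202 = 0.04863842; Var(ȳ) = 0.95136158·1.357/2004 = 6.4421041 × 10^-4.
Var(Ŷ) = 41202² · (6.4421041 × 10^-4) = 1.0936147 × 10^6.
SE(Ŷ) = √(1.0936147 × 10^6) = 1045.8.

1045.8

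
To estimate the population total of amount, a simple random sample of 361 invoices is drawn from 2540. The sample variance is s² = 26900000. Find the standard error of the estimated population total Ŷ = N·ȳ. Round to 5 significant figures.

642200

Var(Ŷ) = N²·Var(ȳ) = N²·(1 − n/N)·s²/n.
f = 361/2540 = 0.14212598; Var(ȳ) = 0.85787402·26900000/361 = 63924.684.
Var(Ŷ) = 2540² · 63924.684 = 4.1241649 × 10^11.
SE(Ŷ) = √(4.1241649 × 10^11) = 642200.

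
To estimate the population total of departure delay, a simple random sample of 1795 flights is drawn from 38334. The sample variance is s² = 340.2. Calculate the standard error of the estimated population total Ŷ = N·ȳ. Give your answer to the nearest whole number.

Var(Ŷ) = N²·Var(ȳ) = N²·(1 − n/N)·s²/n.
f = 1795/38334 = 0.04682527; Var(ȳ) = 0.95317473·340.2/1795 = 0.18065183.
Var(Ŷ) = 38334² · 0.18065183 = 2.6546706 × 10^8.
SE(Ŷ) = √(2.6546706 × 10^8) = 16293.

16293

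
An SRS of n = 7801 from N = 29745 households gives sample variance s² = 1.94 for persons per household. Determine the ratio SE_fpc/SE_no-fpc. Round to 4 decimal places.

f = n/N = 7801/29745 = 0.26226257.
SE_no-fpc = √(s²/n) = 0.015769783; SE_fpc = √((1−f)s²/n) = 0.013544926.
Ratio = √(1−f) = 0.85891643.

0.8589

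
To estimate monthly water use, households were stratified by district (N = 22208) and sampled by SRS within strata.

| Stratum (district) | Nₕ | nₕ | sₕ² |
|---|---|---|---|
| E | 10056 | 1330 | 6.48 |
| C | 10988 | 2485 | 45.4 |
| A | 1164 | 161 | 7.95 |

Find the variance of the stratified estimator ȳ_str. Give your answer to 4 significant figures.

Var(ȳ_str) = Σₕ Wₕ²(1 − fₕ)sₕ²/nₕ with Wₕ = Nₕ/N, N = 22208.
E: Wₕ = 0.45280980; term = 0.45280980²·(1 − 0.13225935)·6.48/1330 = 8.6685197 × 10^-4.
C: Wₕ = 0.49477666; term = 0.49477666²·(1 − 0.22615581)·45.4/2485 = 0.0034609983.
A: Wₕ = 0.05241354; term = 0.05241354²·(1 − 0.13831615)·7.95/161 = 1.1688971 × 10^-4.
Sum = 0.00444474.

0.004445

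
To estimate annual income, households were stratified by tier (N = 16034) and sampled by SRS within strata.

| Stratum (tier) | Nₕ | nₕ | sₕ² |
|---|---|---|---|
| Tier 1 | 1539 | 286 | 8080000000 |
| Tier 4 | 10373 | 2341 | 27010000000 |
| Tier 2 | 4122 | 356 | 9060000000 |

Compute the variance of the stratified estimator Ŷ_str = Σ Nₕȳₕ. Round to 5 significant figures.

Var(Ŷ_str) = Σₕ Nₕ²(1 − fₕ)sₕ²/nₕ.
Tier 1: 1539²·(1 − 286/1539)·8080000000/286 = 5.4479739 × 10^13.
Tier 4: 10373²·(1 − 2341/10373)·27010000000/2341 = 9.6128297 × 10^14.
Tier 2: 4122²·(1 − 356/4122)·9060000000/356 = 3.9506313 × 10^14.
Sum = 1.4108258 × 10^15.

1.4108 × 10^15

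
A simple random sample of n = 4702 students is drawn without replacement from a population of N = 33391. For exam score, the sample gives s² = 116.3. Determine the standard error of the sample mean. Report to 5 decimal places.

0.14578

Under SRS without replacement, Var(ȳ) = (1 − f)·s²/n with f = n/N = 4702/33391 = 0.14081639.
Var(ȳ) = (1 − 0.14081639)·116.3/4702 = 0.85918361·0.024734156 = 0.021251181.
SE(ȳ) = √(0.021251181) = 0.14578.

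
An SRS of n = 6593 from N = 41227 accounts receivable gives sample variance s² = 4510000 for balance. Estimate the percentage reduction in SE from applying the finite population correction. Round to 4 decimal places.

f = n/N = 6593/41227 = 0.15991947.
SE_no-fpc = √(s²/n) = 26.154519; SE_fpc = √((1−f)s²/n) = 23.972161.
Ratio = √(1−f) = 0.91655907. Reduction = 100·(1 − 0.91655907) = 8.3441%.

8.3441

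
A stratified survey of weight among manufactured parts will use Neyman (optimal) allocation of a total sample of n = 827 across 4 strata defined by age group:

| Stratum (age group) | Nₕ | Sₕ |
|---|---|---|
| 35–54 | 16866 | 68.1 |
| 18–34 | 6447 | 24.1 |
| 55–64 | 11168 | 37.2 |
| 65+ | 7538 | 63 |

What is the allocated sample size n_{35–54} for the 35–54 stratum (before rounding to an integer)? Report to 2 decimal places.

Neyman allocation: nₕ = n·NₕSₕ / Σⱼ NⱼSⱼ.
Σ NⱼSⱼ = 16866·68.1 + 6447·24.1 + 11168·37.2 + 7538·63 = 2.1942909 × 10^6.
n_{35–54} = 827·16866·68.1 / (2.1942909 × 10^6) = 432.88.

432.88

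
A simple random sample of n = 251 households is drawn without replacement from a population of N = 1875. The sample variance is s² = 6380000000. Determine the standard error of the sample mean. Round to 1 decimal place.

Under SRS without replacement, Var(ȳ) = (1 − f)·s²/n with f = n/N = 251/1875 = 0.13386667.
Var(ȳ) = (1 − 0.13386667)·6380000000/251 = 0.86613333·2.5418327 × 10^7 = 2.201566 × 10^7.
SE(ȳ) = √(2.201566 × 10^7) = 4692.1.

4692.1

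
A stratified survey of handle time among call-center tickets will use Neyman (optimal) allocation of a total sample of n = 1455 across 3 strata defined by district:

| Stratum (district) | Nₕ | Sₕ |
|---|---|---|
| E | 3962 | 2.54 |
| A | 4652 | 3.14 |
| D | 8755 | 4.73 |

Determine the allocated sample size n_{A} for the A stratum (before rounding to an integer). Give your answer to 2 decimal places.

Neyman allocation: nₕ = n·NₕSₕ / Σⱼ NⱼSⱼ.
Σ NⱼSⱼ = 3962·2.54 + 4652·3.14 + 8755·4.73 = 66081.91.
n_{A} = 1455·4652·3.14 / 66081.91 = 321.62.

321.62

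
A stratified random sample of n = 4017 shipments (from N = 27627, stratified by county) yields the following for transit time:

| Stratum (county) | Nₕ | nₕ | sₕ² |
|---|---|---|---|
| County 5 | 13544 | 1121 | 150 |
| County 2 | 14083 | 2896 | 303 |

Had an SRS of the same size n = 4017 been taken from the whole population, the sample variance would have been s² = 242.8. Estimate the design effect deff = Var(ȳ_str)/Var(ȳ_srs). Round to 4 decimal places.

Var(ȳ_str) = Σ Wₕ²(1−fₕ)sₕ²/nₕ with Wₕ = Nₕ/27627:
  County 5: (13544/27627)²·(1−1121/13544)·150/1121 = 0.029497935
  County 2: (14083/27627)²·(1−2896/14083)·303/2896 = 0.021596602
  → Var(ȳ_str) = 0.051094537.
Var(ȳ_srs) = (1 − 4017/27627)·242.8/4017 = 0.051654613.
deff = 0.051094537 / 0.051654613 = 0.9892.

0.9892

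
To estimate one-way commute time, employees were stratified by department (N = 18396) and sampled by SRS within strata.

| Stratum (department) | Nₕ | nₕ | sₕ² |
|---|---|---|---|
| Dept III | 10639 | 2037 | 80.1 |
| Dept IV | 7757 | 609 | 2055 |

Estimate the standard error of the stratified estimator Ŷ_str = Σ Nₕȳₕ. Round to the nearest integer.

Var(Ŷ_str) = Σₕ Nₕ²(1 − fₕ)sₕ²/nₕ.
Dept III: 10639²·(1 − 2037/10639)·80.1/2037 = 3.5986676 × 10^6.
Dept IV: 7757²·(1 − 609/7757)·2055/609 = 1.870996 × 10^8.
Sum = 1.9069827 × 10^8.
SE = √(1.9069827 × 10^8) = 13809.

13809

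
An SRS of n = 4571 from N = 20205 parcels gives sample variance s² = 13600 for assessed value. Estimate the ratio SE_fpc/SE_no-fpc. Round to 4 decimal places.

0.8796

f = n/N = 4571/20205 = 0.22623113.
SE_no-fpc = √(s²/n) = 1.7248997; SE_fpc = √((1−f)s²/n) = 1.5172931.
Ratio = √(1−f) = 0.87964133.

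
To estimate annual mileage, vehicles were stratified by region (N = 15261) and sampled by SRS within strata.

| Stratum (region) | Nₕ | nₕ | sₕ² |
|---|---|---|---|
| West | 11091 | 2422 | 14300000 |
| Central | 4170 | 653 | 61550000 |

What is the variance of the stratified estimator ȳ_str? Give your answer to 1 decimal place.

8372.9

Var(ȳ_str) = Σₕ Wₕ²(1 − fₕ)sₕ²/nₕ with Wₕ = Nₕ/N, N = 15261.
West: Wₕ = 0.72675447; term = 0.72675447²·(1 − 0.21837526)·14300000/2422 = 2437.4495.
Central: Wₕ = 0.27324553; term = 0.27324553²·(1 − 0.15659472)·61550000/653 = 5935.5001.
Sum = 8372.9496.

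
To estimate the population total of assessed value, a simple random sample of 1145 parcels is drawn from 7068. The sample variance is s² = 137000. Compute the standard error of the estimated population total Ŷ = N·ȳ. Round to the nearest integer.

Var(Ŷ) = N²·Var(ȳ) = N²·(1 − n/N)·s²/n.
f = 1145/7068 = 0.16199774; Var(ȳ) = 0.83800226·137000/1145 = 100.26752.
Var(Ŷ) = 7068² · 100.26752 = 5.0090268 × 10^9.
SE(Ŷ) = √(5.0090268 × 10^9) = 70774.

70774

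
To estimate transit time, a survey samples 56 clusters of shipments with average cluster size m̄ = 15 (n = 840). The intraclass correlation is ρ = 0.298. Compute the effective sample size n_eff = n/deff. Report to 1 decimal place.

162.4

deff = 1 + (15 − 1)·0.298 = 1 + 4.172 = 5.172.
n_eff = 840 / 5.172 = 162.4.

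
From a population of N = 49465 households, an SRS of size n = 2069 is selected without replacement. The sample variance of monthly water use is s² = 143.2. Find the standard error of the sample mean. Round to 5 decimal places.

Under SRS without replacement, Var(ȳ) = (1 − f)·s²/n with f = n/N = 2069/49465 = 0.04182755.
Var(ȳ) = (1 − 0.04182755)·143.2/2069 = 0.95817245·0.06921218 = 0.066317204.
SE(ȳ) = √(0.066317204) = 0.25752.

0.25752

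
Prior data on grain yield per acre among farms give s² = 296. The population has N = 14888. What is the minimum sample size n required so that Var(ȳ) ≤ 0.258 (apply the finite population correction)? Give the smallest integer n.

1066

Without fpc, n₀ = s²/D = 296/0.258 = 1147.2868.
With fpc, (1 − n/N)·s²/n ≤ D requires n ≥ n₀/(1 + n₀/N) = 1147.2868/(1 + 1147.2868/14888) = 1065.2011.
Rounding up, n = 1066.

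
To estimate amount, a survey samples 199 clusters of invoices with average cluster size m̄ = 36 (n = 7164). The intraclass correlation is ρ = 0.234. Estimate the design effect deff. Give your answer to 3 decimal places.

9.190

deff = 1 + (36 − 1)·0.234 = 1 + 8.19 = 9.19.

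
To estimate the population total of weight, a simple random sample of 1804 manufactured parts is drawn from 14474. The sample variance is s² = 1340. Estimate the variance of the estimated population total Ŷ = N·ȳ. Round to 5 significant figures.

Var(Ŷ) = N²·Var(ȳ) = N²·(1 − n/N)·s²/n.
f = 1804/14474 = 0.12463728; Var(ȳ) = 0.87536272·1340/1804 = 0.65021399.
Var(Ŷ) = 14474² · 0.65021399 = 1.3621767 × 10^8.

1.3622 × 10^8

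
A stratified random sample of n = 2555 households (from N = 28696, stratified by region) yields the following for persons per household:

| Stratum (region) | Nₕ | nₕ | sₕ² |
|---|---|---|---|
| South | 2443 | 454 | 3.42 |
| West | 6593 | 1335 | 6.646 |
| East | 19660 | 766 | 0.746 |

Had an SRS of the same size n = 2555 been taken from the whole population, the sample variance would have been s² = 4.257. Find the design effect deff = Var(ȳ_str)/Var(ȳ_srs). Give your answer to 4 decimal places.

0.4568

Var(ȳ_str) = Σ Wₕ²(1−fₕ)sₕ²/nₕ with Wₕ = Nₕ/28696:
  South: (2443/28696)²·(1−454/2443)·3.42/454 = 4.4451434 × 10^-5
  West: (6593/28696)²·(1−1335/6593)·6.646/1335 = 2.0957525 × 10^-4
  East: (19660/28696)²·(1−766/19660)·0.746/766 = 4.3931371 × 10^-4
  → Var(ȳ_str) = 6.9334039 × 10^-4.
Var(ȳ_srs) = (1 − 2555/28696)·4.257/2555 = 0.0015177966.
deff = (6.9334039 × 10^-4) / 0.0015177966 = 0.4568.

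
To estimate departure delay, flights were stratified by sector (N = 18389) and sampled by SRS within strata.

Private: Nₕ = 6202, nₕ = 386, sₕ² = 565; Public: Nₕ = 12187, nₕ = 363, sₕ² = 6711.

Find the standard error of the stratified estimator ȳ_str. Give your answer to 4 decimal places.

2.8345

Var(ȳ_str) = Σₕ Wₕ²(1 − fₕ)sₕ²/nₕ with Wₕ = Nₕ/N, N = 18389.
Private: Wₕ = 0.33726684; term = 0.33726684²·(1 − 0.06223799)·565/386 = 0.15613529.
Public: Wₕ = 0.66273316; term = 0.66273316²·(1 − 0.02978584)·6711/363 = 7.8781749.
Sum = 8.0343102.
SE = √(8.0343102) = 2.8345.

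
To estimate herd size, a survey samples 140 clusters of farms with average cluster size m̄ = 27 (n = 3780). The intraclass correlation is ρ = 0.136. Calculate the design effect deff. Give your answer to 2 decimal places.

deff = 1 + (27 − 1)·0.136 = 1 + 3.536 = 4.536.

4.54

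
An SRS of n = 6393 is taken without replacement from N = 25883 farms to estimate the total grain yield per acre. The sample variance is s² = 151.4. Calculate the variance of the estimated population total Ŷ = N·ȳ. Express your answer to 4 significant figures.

1.195 × 10^7

Var(Ŷ) = N²·Var(ȳ) = N²·(1 − n/N)·s²/n.
f = 6393/25883 = 0.24699610; Var(ȳ) = 0.75300390·151.4/6393 = 0.017832753.
Var(Ŷ) = 25883² · 0.017832753 = 1.1946691 × 10^7.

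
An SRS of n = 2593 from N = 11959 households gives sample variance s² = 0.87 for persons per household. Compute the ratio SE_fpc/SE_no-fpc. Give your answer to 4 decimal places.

0.8850

f = n/N = 2593/11959 = 0.21682415.
SE_no-fpc = √(s²/n) = 0.01831717; SE_fpc = √((1−f)s²/n) = 0.016210187.
Ratio = √(1−f) = 0.88497223.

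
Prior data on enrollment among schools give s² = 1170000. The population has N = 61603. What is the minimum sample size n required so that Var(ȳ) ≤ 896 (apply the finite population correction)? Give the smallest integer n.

1279

Without fpc, n₀ = s²/D = 1170000/896 = 1305.8036.
With fpc, (1 − n/N)·s²/n ≤ D requires n ≥ n₀/(1 + n₀/N) = 1305.8036/(1 + 1305.8036/61603) = 1278.6989.
Rounding up, n = 1279.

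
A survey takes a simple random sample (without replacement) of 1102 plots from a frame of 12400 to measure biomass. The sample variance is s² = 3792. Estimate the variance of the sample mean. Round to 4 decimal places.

Under SRS without replacement, Var(ȳ) = (1 − f)·s²/n with f = n/N = 1102/12400 = 0.08887097.
Var(ȳ) = (1 − 0.08887097)·3792/1102 = 0.91112903·3.4410163 = 3.1352099.

3.1352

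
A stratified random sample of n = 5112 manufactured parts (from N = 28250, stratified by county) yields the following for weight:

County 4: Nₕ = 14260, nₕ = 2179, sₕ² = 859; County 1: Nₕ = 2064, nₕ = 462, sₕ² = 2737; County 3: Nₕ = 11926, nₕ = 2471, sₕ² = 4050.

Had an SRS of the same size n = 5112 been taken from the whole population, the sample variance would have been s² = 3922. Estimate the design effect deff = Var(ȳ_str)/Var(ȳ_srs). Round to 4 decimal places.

0.5430

Var(ȳ_str) = Σ Wₕ²(1−fₕ)sₕ²/nₕ with Wₕ = Nₕ/28250:
  County 4: (14260/28250)²·(1−2179/14260)·859/2179 = 0.085098409
  County 1: (2064/28250)²·(1−462/2064)·2737/462 = 0.024545287
  County 3: (11926/28250)²·(1−2471/11926)·4050/2471 = 0.23158035
  → Var(ȳ_str) = 0.34122405.
Var(ȳ_srs) = (1 − 5112/28250)·3922/5112 = 0.62838254.
deff = 0.34122405 / 0.62838254 = 0.5430.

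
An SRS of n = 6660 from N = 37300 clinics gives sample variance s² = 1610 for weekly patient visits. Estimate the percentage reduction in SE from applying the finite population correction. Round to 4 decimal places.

f = n/N = 6660/37300 = 0.17855228.
SE_no-fpc = √(s²/n) = 0.49167239; SE_fpc = √((1−f)s²/n) = 0.44562114.
Ratio = √(1−f) = 0.90633753. Reduction = 100·(1 − 0.90633753) = 9.3662%.

9.3662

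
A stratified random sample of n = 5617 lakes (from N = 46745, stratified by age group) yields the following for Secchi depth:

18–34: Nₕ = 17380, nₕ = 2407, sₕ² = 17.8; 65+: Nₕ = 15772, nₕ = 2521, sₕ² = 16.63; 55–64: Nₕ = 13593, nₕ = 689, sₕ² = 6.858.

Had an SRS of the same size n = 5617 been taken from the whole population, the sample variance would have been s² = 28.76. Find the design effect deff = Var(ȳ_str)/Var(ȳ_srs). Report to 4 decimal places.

0.5129

Var(ȳ_str) = Σ Wₕ²(1−fₕ)sₕ²/nₕ with Wₕ = Nₕ/46745:
  18–34: (17380/46745)²·(1−2407/17380)·17.8/2407 = 8.8070849 × 10^-4
  65+: (15772/46745)²·(1−2521/15772)·16.63/2521 = 6.3093482 × 10^-4
  55–64: (13593/46745)²·(1−689/13593)·6.858/689 = 7.9900151 × 10^-4
  → Var(ȳ_str) = 0.0023106448.
Var(ȳ_srs) = (1 − 5617/46745)·28.76/5617 = 0.0045049179.
deff = 0.0023106448 / 0.0045049179 = 0.5129.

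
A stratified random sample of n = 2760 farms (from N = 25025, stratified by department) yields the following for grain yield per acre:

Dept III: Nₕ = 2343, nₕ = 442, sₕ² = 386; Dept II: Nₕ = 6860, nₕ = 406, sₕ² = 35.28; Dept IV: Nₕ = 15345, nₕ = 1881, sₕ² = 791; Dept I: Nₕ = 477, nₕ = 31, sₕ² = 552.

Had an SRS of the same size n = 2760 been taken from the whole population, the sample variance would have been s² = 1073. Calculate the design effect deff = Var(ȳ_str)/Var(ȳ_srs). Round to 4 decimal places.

Var(ȳ_str) = Σ Wₕ²(1−fₕ)sₕ²/nₕ with Wₕ = Nₕ/25025:
  Dept III: (2343/25025)²·(1−442/2343)·386/442 = 0.0062111393
  Dept II: (6860/25025)²·(1−406/6860)·35.28/406 = 0.006143381
  Dept IV: (15345/25025)²·(1−1881/15345)·791/1881 = 0.13873323
  Dept I: (477/25025)²·(1−31/477)·552/31 = 0.0060489842
  → Var(ȳ_str) = 0.15713673.
Var(ȳ_srs) = (1 − 2760/25025)·1073/2760 = 0.34589099.
deff = 0.15713673 / 0.34589099 = 0.4543.

0.4543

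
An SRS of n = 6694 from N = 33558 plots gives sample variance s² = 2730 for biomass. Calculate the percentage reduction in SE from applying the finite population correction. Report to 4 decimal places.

10.5280

f = n/N = 6694/33558 = 0.19947553.
SE_no-fpc = √(s²/n) = 0.63861405; SE_fpc = √((1−f)s²/n) = 0.57138097.
Ratio = √(1−f) = 0.89472033. Reduction = 100·(1 − 0.89472033) = 10.5280%.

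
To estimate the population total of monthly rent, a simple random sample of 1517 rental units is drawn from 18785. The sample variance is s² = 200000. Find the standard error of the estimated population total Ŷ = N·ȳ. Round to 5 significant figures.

Var(Ŷ) = N²·Var(ȳ) = N²·(1 − n/N)·s²/n.
f = 1517/18785 = 0.08075592; Var(ȳ) = 0.91924408·200000/1517 = 121.19236.
Var(Ŷ) = 18785² · 121.19236 = 4.2765902 × 10^10.
SE(Ŷ) = √(4.2765902 × 10^10) = 206800.

206800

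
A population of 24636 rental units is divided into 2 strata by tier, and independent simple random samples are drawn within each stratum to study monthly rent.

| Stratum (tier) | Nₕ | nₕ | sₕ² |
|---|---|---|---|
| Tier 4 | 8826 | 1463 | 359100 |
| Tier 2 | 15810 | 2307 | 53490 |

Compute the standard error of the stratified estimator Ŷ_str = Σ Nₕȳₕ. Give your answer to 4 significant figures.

Var(Ŷ_str) = Σₕ Nₕ²(1 − fₕ)sₕ²/nₕ.
Tier 4: 8826²·(1 − 1463/8826)·359100/1463 = 1.5951069 × 10^10.
Tier 2: 15810²·(1 − 2307/15810)·53490/2307 = 4.9497942 × 10^9.
Sum = 2.0900863 × 10^10.
SE = √(2.0900863 × 10^10) = 144600.

144600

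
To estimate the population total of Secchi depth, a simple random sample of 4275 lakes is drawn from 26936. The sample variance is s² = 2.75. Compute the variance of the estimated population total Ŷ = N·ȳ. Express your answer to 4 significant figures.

392700

Var(Ŷ) = N²·Var(ȳ) = N²·(1 − n/N)·s²/n.
f = 4275/26936 = 0.15870953; Var(ȳ) = 0.84129047·2.75/4275 = 5.41181 × 10^-4.
Var(Ŷ) = 26936² · (5.41181 × 10^-4) = 392652.84.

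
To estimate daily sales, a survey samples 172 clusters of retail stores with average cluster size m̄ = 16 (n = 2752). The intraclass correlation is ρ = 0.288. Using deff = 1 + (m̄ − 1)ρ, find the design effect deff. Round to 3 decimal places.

5.320

deff = 1 + (16 − 1)·0.288 = 1 + 4.32 = 5.32.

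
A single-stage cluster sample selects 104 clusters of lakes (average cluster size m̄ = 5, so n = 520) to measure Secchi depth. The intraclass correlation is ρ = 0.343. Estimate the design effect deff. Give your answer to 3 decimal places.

2.372

deff = 1 + (5 − 1)·0.343 = 1 + 1.372 = 2.372.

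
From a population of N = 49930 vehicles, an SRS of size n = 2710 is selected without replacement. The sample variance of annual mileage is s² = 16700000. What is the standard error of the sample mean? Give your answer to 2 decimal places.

Under SRS without replacement, Var(ȳ) = (1 − f)·s²/n with f = n/N = 2710/49930 = 0.05427599.
Var(ȳ) = (1 − 0.05427599)·16700000/2710 = 0.94572401·6162.3616 = 5827.8934.
SE(ȳ) = √(5827.8934) = 76.34.

76.34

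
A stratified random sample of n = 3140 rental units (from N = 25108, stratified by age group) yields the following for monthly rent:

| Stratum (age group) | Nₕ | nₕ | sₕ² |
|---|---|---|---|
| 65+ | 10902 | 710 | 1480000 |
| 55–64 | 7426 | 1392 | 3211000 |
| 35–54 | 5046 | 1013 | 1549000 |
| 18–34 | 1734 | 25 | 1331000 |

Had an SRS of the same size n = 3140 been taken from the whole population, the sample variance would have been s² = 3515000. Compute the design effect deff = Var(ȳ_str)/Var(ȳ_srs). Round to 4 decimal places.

Var(ȳ_str) = Σ Wₕ²(1−fₕ)sₕ²/nₕ with Wₕ = Nₕ/25108:
  65+: (10902/25108)²·(1−710/10902)·1480000/710 = 367.40471
  55–64: (7426/25108)²·(1−1392/7426)·3211000/1392 = 163.95969
  35–54: (5046/25108)²·(1−1013/5046)·1549000/1013 = 49.362051
  18–34: (1734/25108)²·(1−25/1734)·1331000/25 = 250.26779
  → Var(ȳ_str) = 830.99424.
Var(ȳ_srs) = (1 − 3140/25108)·3515000/3140 = 979.43153.
deff = 830.99424 / 979.43153 = 0.8484.

0.8484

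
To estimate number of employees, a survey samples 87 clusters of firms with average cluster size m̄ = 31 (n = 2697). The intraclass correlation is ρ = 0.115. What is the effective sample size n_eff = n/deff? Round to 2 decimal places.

deff = 1 + (31 − 1)·0.115 = 1 + 3.45 = 4.45.
n_eff = 2697 / 4.45 = 606.07.

606.07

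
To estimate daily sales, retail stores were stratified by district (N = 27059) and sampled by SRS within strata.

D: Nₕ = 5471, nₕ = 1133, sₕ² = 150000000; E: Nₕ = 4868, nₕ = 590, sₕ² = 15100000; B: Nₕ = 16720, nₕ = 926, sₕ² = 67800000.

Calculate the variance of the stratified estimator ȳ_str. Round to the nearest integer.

Var(ȳ_str) = Σₕ Wₕ²(1 − fₕ)sₕ²/nₕ with Wₕ = Nₕ/N, N = 27059.
D: Wₕ = 0.20218781; term = 0.20218781²·(1 − 0.20709194)·150000000/1133 = 4291.3519.
E: Wₕ = 0.17990317; term = 0.17990317²·(1 − 0.12119967)·15100000/590 = 727.93533.
B: Wₕ = 0.61790901; term = 0.61790901²·(1 − 0.05538278)·67800000/926 = 26407.277.
Sum = 31426.564.

31427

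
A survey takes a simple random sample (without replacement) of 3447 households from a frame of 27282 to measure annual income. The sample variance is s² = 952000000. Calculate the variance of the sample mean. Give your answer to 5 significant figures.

Under SRS without replacement, Var(ȳ) = (1 − f)·s²/n with f = n/N = 3447/27282 = 0.12634704.
Var(ȳ) = (1 − 0.12634704)·952000000/3447 = 0.87365296·276182.19 = 241287.38.

241290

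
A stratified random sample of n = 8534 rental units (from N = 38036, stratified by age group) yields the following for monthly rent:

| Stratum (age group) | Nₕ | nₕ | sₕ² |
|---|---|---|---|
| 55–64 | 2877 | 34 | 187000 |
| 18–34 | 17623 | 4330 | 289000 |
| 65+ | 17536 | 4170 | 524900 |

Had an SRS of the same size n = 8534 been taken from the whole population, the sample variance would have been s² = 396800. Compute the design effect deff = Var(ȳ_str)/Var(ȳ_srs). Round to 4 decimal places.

1.7274

Var(ȳ_str) = Σ Wₕ²(1−fₕ)sₕ²/nₕ with Wₕ = Nₕ/38036:
  55–64: (2877/38036)²·(1−34/2877)·187000/34 = 31.094941
  18–34: (17623/38036)²·(1−4330/17623)·289000/4330 = 10.807447
  65+: (17536/38036)²·(1−4170/17536)·524900/4170 = 20.393081
  → Var(ȳ_str) = 62.295469.
Var(ȳ_srs) = (1 − 8534/38036)·396800/8534 = 36.064145.
deff = 62.295469 / 36.064145 = 1.7274.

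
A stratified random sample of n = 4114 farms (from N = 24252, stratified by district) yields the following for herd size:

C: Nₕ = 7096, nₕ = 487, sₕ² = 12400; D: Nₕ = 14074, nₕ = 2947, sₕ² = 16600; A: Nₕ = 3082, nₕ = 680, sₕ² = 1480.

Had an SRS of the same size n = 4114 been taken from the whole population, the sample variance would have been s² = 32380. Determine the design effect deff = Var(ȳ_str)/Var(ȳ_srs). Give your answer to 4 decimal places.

Var(ȳ_str) = Σ Wₕ²(1−fₕ)sₕ²/nₕ with Wₕ = Nₕ/24252:
  C: (7096/24252)²·(1−487/7096)·12400/487 = 2.0302381
  D: (14074/24252)²·(1−2947/14074)·16600/2947 = 1.4997831
  A: (3082/24252)²·(1−680/3082)·1480/680 = 0.027394496
  → Var(ȳ_str) = 3.5574157.
Var(ȳ_srs) = (1 − 4114/24252)·32380/4114 = 6.5355378.
deff = 3.5574157 / 6.5355378 = 0.5443.

0.5443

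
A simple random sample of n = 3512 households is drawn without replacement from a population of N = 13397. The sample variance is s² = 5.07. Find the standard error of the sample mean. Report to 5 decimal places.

0.03264

Under SRS without replacement, Var(ȳ) = (1 − f)·s²/n with f = n/N = 3512/13397 = 0.26214824.
Var(ȳ) = (1 − 0.26214824)·5.07/3512 = 0.73785176·0.0014436219 = 0.0010651789.
SE(ȳ) = √(0.0010651789) = 0.03264.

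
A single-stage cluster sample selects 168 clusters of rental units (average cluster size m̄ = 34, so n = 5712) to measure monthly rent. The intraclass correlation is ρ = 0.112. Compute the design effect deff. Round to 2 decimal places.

4.70

deff = 1 + (34 − 1)·0.112 = 1 + 3.696 = 4.696.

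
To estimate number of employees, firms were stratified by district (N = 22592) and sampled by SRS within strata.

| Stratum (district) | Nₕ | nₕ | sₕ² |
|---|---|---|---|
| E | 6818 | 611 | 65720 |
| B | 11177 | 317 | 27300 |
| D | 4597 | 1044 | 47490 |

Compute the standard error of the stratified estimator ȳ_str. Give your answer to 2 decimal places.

Var(ȳ_str) = Σₕ Wₕ²(1 − fₕ)sₕ²/nₕ with Wₕ = Nₕ/N, N = 22592.
E: Wₕ = 0.30178824; term = 0.30178824²·(1 − 0.08961572)·65720/611 = 8.918375.
B: Wₕ = 0.49473265; term = 0.49473265²·(1 − 0.02836181)·27300/317 = 20.480903.
D: Wₕ = 0.20347911; term = 0.20347911²·(1 − 0.22710463)·47490/1044 = 1.455667.
Sum = 30.854945.
SE = √(30.854945) = 5.55.

5.55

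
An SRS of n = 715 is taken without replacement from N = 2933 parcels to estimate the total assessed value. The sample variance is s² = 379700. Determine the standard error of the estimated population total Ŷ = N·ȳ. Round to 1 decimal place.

58776.5

Var(Ŷ) = N²·Var(ȳ) = N²·(1 − n/N)·s²/n.
f = 715/2933 = 0.24377770; Var(ȳ) = 0.75622230·379700/715 = 401.59106.
Var(Ŷ) = 2933² · 401.59106 = 3.4546827 × 10^9.
SE(Ŷ) = √(3.4546827 × 10^9) = 58776.5.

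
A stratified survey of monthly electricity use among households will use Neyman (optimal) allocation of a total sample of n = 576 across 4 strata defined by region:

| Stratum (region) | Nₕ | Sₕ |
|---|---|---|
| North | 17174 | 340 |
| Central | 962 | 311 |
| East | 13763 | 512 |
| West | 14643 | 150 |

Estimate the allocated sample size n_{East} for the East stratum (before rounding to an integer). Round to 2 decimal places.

Neyman allocation: nₕ = n·NₕSₕ / Σⱼ NⱼSⱼ.
Σ NⱼSⱼ = 17174·340 + 962·311 + 13763·512 + 14643·150 = 1.5381448 × 10^7.
n_{East} = 576·13763·512 / (1.5381448 × 10^7) = 263.88.

263.88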